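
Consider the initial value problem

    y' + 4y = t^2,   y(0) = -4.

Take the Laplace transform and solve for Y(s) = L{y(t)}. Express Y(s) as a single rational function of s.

Y(s) = (-4*s^3 + 2)/(s^4 + 4*s^3)

Apply the Laplace transform to the equation.
The derivative rules (L{y'} = sY - y(0) = sY - (-4)) turn the left side into (s + 4)Y - (-4).
The right side is L{t^2} = 2/s^3.
So (s + 4)Y = 2/s^3 + (-4).
Solve for Y(s) and write it as one ratio of polynomials.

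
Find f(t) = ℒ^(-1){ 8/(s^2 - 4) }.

Since L{sinh(2t)} = 2/(s^2 - 4), the inverse is sinh(2*t), scaled by 4.

f(t) = 4*sinh(2*t)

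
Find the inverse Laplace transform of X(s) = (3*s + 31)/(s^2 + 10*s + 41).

4*exp(-5*t)*sin(4*t) + 3*exp(-5*t)*cos(4*t)

Complete the square in the denominator: s^2 + 10*s + 41 = (s + 5)^2 + 4^2.
Split the numerator to match: 3*s + 31 = 3·(s + 5) + 4·4.
Invert each term: 3·(s + 5)/((s + 5)^2 + 16) ↔ 3e^(-5t)cos(4t); 4·4/((s + 5)^2 + 16) ↔ 4e^(-5t)sin(4t).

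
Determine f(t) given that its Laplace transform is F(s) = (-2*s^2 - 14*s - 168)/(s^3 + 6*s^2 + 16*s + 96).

Factor the denominator: s^3 + 6*s^2 + 16*s + 96 = (s + 6)*(s^2 + 16).
Partial fraction decomposition gives [-3/(s + 6)] + [s/(s^2 + 16)] + [-20/(s^2 + 16)].
Invert each term: -3/(s + 6) ↔ -3e^(-6t); 1·s/(s^2 + 16) ↔ cos(4t); -5·4/(s^2 + 16) ↔ -5sin(4t).

f(t) = -5*sin(4*t) + cos(4*t) - 3*exp(-6*t)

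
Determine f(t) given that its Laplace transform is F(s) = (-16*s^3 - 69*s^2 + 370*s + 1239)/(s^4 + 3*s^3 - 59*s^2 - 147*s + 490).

f(t) = -6*exp(7*t) - 5*exp(2*t) - 2*exp(-5*t) - 3*exp(-7*t)

Factor the denominator: s^4 + 3*s^3 - 59*s^2 - 147*s + 490 = (s - 7)*(s - 2)*(s + 5)*(s + 7).
Partial fraction decomposition gives [-5/(s - 2)] + [-2/(s + 5)] + [-6/(s - 7)] + [-3/(s + 7)].
Invert each term: -5/(s - 2) ↔ -5e^(2t); -2/(s + 5) ↔ -2e^(-5t); -6/(s - 7) ↔ -6e^(7t); -3/(s + 7) ↔ -3e^(-7t).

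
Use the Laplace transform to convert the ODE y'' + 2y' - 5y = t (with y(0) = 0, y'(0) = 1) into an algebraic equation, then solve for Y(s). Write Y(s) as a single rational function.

Laplace-transform each side.
Using L{y''} = s^2 Y - s·y(0) - y'(0) and L{y'} = sY - y(0), with y(0) = 0, y'(0) = 1, the left side becomes (s^2 + 2*s - 5)Y - (1).
The right side is L{t} = s^(-2).
So (s^2 + 2*s - 5)Y = s^(-2) + (1).
Solve for Y(s) and write it as one ratio of polynomials.

Y(s) = (s^2 + 1)/(s^4 + 2*s^3 - 5*s^2)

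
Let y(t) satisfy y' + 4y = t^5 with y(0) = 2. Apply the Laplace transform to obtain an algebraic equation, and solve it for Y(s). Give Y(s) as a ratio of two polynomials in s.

Y(s) = (2*s^6 + 120)/(s^7 + 4*s^6)

Take the Laplace transform of both sides.
With L{y'} = sY - y(0) = sY - 2: the LHS transforms to (s + 4)Y - (2).
The right side is L{t^5} = 120/s^6.
So (s + 4)Y = 120/s^6 + (2).
Isolate Y and clear denominators.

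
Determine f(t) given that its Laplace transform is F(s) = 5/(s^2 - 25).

Since L{sinh(5t)} = 5/(s^2 - 25), the inverse is sinh(5*t).

f(t) = sinh(5*t)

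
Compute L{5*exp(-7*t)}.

L{5} = 5/s.
By the first shifting theorem, multiplying by e^(-7t) replaces s with s + 7.

5/(s + 7)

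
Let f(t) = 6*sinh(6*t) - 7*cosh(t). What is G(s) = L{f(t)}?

G(s) = -7*s/(s^2 - 1) + 36/(s^2 - 36)

The transform is linear, so treat each term independently.
(6)·[L{sinh(6t)} = 6/(s^2 - 36)]; (-7)·[L{cosh(t)} = s/(s^2 - 1)].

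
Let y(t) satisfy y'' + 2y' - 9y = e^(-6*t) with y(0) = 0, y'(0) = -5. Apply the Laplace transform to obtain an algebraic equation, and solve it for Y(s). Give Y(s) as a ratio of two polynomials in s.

Laplace-transform each side.
With L{y''} = s^2 Y - s·y(0) - y'(0) and L{y'} = sY - y(0), with y(0) = 0, y'(0) = -5: the LHS transforms to (s^2 + 2*s - 9)Y - (-5).
The right side is L{e^(-6*t)} = 1/(s + 6).
So (s^2 + 2*s - 9)Y = 1/(s + 6) + (-5).
Divide through and combine into a single rational function.

Y(s) = (-5*s - 29)/(s^3 + 8*s^2 + 3*s - 54)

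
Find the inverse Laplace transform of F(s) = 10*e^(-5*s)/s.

Heaviside(t - 5)*(10)

The factor e^(-5s) signals a time shift by c = 5 (second shifting theorem).
L{10} = 10/s, so L^-1{10/s} = 10.
Hence the inverse is u(t - 5) times that function evaluated at t - 5.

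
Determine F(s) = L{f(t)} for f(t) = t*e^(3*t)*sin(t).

L{sin(t)} = 1/(s^2 + 1).
Multiplying by e^(3t) shifts s → s - 3, so L{e^(3*t)*sin(t)} = 1/((s - 3)^2 + 1).
Then apply L{t·g(t)} = -d/ds[G(s)] with G(s) = 1/((s - 3)^2 + 1):
differentiating 1 time and applying the sign gives 2*(s - 3)/(s^2 - 6*s + 10)^2.

F(s) = 2*(s - 3)/(s^2 - 6*s + 10)^2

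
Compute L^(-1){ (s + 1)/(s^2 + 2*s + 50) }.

exp(-t)*cos(7*t)

Rewrite the denominator: s^2 + 2*s + 50 = (s + 1)^2 + 49.
The form in (s + 1) signals a first-shifting-theorem factor e^(-t).
Since L{cos(7t)} = s/(s^2 + 49), the inverse is e^(-t)*cos(7*t).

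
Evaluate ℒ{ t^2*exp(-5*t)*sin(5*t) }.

10*(3*s^2 + 30*s + 50)/(s^2 + 10*s + 50)^3

L{sin(5t)} = 5/(s^2 + 25).
Multiplying by e^(-5t) shifts s → s + 5, so L{exp(-5*t)*sin(5*t)} = 5/((s + 5)^2 + 25).
Then apply L{t^2·g(t)} = (-1)^2 d^2/ds^2[G(s)] with G(s) = 5/((s + 5)^2 + 25):
differentiating 2 times and applying the sign gives 10*(3*s^2 + 30*s + 50)/(s^2 + 10*s + 50)^3.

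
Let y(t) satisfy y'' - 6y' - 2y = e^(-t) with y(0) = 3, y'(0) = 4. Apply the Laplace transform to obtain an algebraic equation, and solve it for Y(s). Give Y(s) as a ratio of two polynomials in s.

Y(s) = (3*s^2 - 11*s - 13)/(s^3 - 5*s^2 - 8*s - 2)

Transform both sides with L{·}.
The derivative rules (L{y''} = s^2 Y - s·y(0) - y'(0) and L{y'} = sY - y(0), with y(0) = 3, y'(0) = 4) turn the left side into (s^2 - 6*s - 2)Y - (3*s - 14).
The right side is L{e^(-t)} = 1/(s + 1).
So (s^2 - 6*s - 2)Y = 1/(s + 1) + (3*s - 14).
Solve for Y(s) and write it as one ratio of polynomials.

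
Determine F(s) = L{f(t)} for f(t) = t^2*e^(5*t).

F(s) = 2/(s - 5)^3

L{t^2} = 2!/s^3 = 2/s^3.
By the first shifting theorem, multiplying by e^(5t) replaces s with s - 5.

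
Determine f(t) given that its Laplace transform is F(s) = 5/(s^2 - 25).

Since L{sinh(5t)} = 5/(s^2 - 25), the inverse is sinh(5*t).

f(t) = sinh(5*t)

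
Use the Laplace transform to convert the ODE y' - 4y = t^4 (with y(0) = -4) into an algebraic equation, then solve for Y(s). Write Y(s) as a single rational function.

Take the Laplace transform of both sides.
With L{y'} = sY - y(0) = sY - (-4): the LHS transforms to (s - 4)Y - (-4).
The right side is L{t^4} = 24/s^5.
So (s - 4)Y = 24/s^5 + (-4).
Divide through and combine into a single rational function.

Y(s) = (-4*s^5 + 24)/(s^6 - 4*s^5)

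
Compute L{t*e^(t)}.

L{e^(t)} = 1/(s - 1).
Then apply L{t·g(t)} = -d/ds[G(s)] with G(s) = 1/(s - 1):
differentiating 1 time and applying the sign gives (s - 1)^(-2).

(s - 1)^(-2)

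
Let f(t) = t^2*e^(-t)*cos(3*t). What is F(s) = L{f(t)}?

L{cos(3t)} = s/(s^2 + 9).
Multiplying by e^(-t) shifts s → s + 1, so L{e^(-t)*cos(3*t)} = (s + 1)/((s + 1)^2 + 9).
Then apply L{t^2·g(t)} = (-1)^2 d^2/ds^2[G(s)] with G(s) = (s + 1)/((s + 1)^2 + 9):
differentiating 2 times and applying the sign gives 2*(s + 1)*(s^2 + 2*s - 26)/(s^2 + 2*s + 10)^3.

F(s) = 2*(s + 1)*(s^2 + 2*s - 26)/(s^2 + 2*s + 10)^3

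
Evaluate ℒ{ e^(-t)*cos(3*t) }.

(s + 1)/((s + 1)^2 + 9)

L{cos(3t)} = s/(s^2 + 9).
By the first shifting theorem, multiplying by e^(-t) replaces s with s + 1.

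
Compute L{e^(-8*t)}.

1/(s + 8)

L{e^(-8t)} = 1/(s + 8).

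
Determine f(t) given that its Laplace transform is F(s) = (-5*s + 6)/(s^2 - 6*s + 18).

f(t) = -3*exp(3*t)*sin(3*t) - 5*exp(3*t)*cos(3*t)

Complete the square in the denominator: s^2 - 6*s + 18 = (s - 3)^2 + 3^2.
Split the numerator to match: -5*s + 6 = -5·(s - 3) - 3·3.
Invert each term: -5·(s - 3)/((s - 3)^2 + 9) ↔ -5e^(3t)cos(3t); -3·3/((s - 3)^2 + 9) ↔ -3e^(3t)sin(3t).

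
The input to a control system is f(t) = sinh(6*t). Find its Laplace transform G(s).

L{sinh(6t)} = 6/(s^2 - 36).

G(s) = 6/(s^2 - 36)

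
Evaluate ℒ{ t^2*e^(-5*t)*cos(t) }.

L{cos(t)} = s/(s^2 + 1).
Multiplying by e^(-5t) shifts s → s + 5, so L{e^(-5*t)*cos(t)} = (s + 5)/((s + 5)^2 + 1).
Then apply L{t^2·g(t)} = (-1)^2 d^2/ds^2[G(s)] with G(s) = (s + 5)/((s + 5)^2 + 1):
differentiating 2 times and applying the sign gives 2*(s + 5)*(s^2 + 10*s + 22)/(s^2 + 10*s + 26)^3.

2*(s + 5)*(s^2 + 10*s + 22)/(s^2 + 10*s + 26)^3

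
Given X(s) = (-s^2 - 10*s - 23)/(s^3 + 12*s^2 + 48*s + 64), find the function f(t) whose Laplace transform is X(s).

Factor the denominator: s^3 + 12*s^2 + 48*s + 64 = (s + 4)^3.
Partial fraction decomposition gives [-1/(s + 4)] + [-2/(s + 4)^2] + [(s + 4)^(-3)].
Invert each term: -1/(s + 4) ↔ -e^(-4t); -2/(s + 4)^2 ↔ -2t·e^(-4t); 1/(s + 4)^3 ↔ (1/2)t^2·e^(-4t).

f(t) = t^2*exp(-4*t)/2 - 2*t*exp(-4*t) - exp(-4*t)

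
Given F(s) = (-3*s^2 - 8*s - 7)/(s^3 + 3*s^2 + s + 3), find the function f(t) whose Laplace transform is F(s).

f(t) = -2*sin(t) - 2*cos(t) - exp(-3*t)

Factor the denominator: s^3 + 3*s^2 + s + 3 = (s + 3)*(s^2 + 1).
Partial fraction decomposition gives [-1/(s + 3)] + [-2*s/(s^2 + 1)] + [-2/(s^2 + 1)].
Invert each term: -1/(s + 3) ↔ -e^(-3t); -2·s/(s^2 + 1) ↔ -2cos(t); -2·1/(s^2 + 1) ↔ -2sin(t).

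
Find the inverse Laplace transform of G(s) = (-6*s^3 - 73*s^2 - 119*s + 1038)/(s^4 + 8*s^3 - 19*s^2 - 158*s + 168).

Factor the denominator: s^4 + 8*s^3 - 19*s^2 - 158*s + 168 = (s - 4)*(s - 1)*(s + 6)*(s + 7).
Partial fraction decomposition gives [-3/(s - 4)] + [6/(s + 6)] + [-5/(s - 1)] + [-4/(s + 7)].
Invert each term: -3/(s - 4) ↔ -3e^(4t); 6/(s + 6) ↔ 6e^(-6t); -5/(s - 1) ↔ -5e^(t); -4/(s + 7) ↔ -4e^(-7t).

-3*exp(4*t) - 5*exp(t) + 6*exp(-6*t) - 4*exp(-7*t)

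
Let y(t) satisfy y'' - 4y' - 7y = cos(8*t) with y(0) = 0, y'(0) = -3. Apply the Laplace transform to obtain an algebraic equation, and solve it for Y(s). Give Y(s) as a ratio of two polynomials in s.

Y(s) = (-3*s^2 + s - 192)/(s^4 - 4*s^3 + 57*s^2 - 256*s - 448)

Laplace-transform each side.
With L{y''} = s^2 Y - s·y(0) - y'(0) and L{y'} = sY - y(0), with y(0) = 0, y'(0) = -3: the LHS transforms to (s^2 - 4*s - 7)Y - (-3).
The right side is L{cos(8*t)} = s/(s^2 + 64).
So (s^2 - 4*s - 7)Y = s/(s^2 + 64) + (-3).
Isolate Y and clear denominators.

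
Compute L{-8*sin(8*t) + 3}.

The transform is linear, so treat each term independently.
(-8)·[L{sin(8t)} = 8/(s^2 + 64)]; L{3} = 3/s.

-64/(s^2 + 64) + 3/s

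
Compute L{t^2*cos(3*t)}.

2*s*(s^2 - 27)/(s^2 + 9)^3

L{cos(3t)} = s/(s^2 + 9).
Then apply L{t^2·g(t)} = (-1)^2 d^2/ds^2[G(s)] with G(s) = s/(s^2 + 9):
differentiating 2 times and applying the sign gives 2*s*(s^2 - 27)/(s^2 + 9)^3.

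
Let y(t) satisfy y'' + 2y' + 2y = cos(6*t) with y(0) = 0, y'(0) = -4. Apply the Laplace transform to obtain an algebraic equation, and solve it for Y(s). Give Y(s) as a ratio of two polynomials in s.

Apply the Laplace transform to the equation.
The derivative rules (L{y''} = s^2 Y - s·y(0) - y'(0) and L{y'} = sY - y(0), with y(0) = 0, y'(0) = -4) turn the left side into (s^2 + 2*s + 2)Y - (-4).
The right side is L{cos(6*t)} = s/(s^2 + 36).
So (s^2 + 2*s + 2)Y = s/(s^2 + 36) + (-4).
Isolate Y and clear denominators.

Y(s) = (-4*s^2 + s - 144)/(s^4 + 2*s^3 + 38*s^2 + 72*s + 72)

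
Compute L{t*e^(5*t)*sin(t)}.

2*(s - 5)/(s^2 - 10*s + 26)^2

L{sin(t)} = 1/(s^2 + 1).
Multiplying by e^(5t) shifts s → s - 5, so L{e^(5*t)*sin(t)} = 1/((s - 5)^2 + 1).
Then apply L{t·g(t)} = -d/ds[H(s)] with H(s) = 1/((s - 5)^2 + 1):
differentiating 1 time and applying the sign gives 2*(s - 5)/(s^2 - 10*s + 26)^2.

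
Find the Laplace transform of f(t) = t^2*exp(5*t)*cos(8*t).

2*(s - 5)*(s^2 - 10*s - 167)/(s^2 - 10*s + 89)^3

L{cos(8t)} = s/(s^2 + 64).
Multiplying by e^(5t) shifts s → s - 5, so L{exp(5*t)*cos(8*t)} = (s - 5)/((s - 5)^2 + 64).
Then apply L{t^2·g(t)} = (-1)^2 d^2/ds^2[G(s)] with G(s) = (s - 5)/((s - 5)^2 + 64):
differentiating 2 times and applying the sign gives 2*(s - 5)*(s^2 - 10*s - 167)/(s^2 - 10*s + 89)^3.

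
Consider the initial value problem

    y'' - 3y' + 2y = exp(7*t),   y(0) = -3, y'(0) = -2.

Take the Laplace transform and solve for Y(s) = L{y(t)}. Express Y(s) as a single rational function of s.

Y(s) = (-3*s^2 + 28*s - 48)/(s^3 - 10*s^2 + 23*s - 14)

Laplace-transform each side.
The derivative rules (L{y''} = s^2 Y - s·y(0) - y'(0) and L{y'} = sY - y(0), with y(0) = -3, y'(0) = -2) turn the left side into (s^2 - 3*s + 2)Y - (-3*s + 7).
The right side is L{exp(7*t)} = 1/(s - 7).
So (s^2 - 3*s + 2)Y = 1/(s - 7) + (-3*s + 7).
Isolate Y and clear denominators.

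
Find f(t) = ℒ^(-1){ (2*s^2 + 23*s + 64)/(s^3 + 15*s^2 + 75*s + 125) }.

f(t) = -t^2*exp(-5*t)/2 + 3*t*exp(-5*t) + 2*exp(-5*t)

Factor the denominator: s^3 + 15*s^2 + 75*s + 125 = (s + 5)^3.
Partial fraction decomposition gives [2/(s + 5)] + [3/(s + 5)^2] + [-1/(s + 5)^3].
Invert each term: 2/(s + 5) ↔ 2e^(-5t); 3/(s + 5)^2 ↔ 3t·e^(-5t); -1/(s + 5)^3 ↔ (-1/2)t^2·e^(-5t).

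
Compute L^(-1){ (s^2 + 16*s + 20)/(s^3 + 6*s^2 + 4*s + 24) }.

Factor the denominator: s^3 + 6*s^2 + 4*s + 24 = (s + 6)*(s^2 + 4).
Partial fraction decomposition gives [-1/(s + 6)] + [2*s/(s^2 + 4)] + [4/(s^2 + 4)].
Invert each term: -1/(s + 6) ↔ -e^(-6t); 2·s/(s^2 + 4) ↔ 2cos(2t); 2·2/(s^2 + 4) ↔ 2sin(2t).

2*sin(2*t) + 2*cos(2*t) - exp(-6*t)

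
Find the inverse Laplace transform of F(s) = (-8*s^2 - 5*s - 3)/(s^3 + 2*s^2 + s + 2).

Factor the denominator: s^3 + 2*s^2 + s + 2 = (s + 2)*(s^2 + 1).
Partial fraction decomposition gives [-5/(s + 2)] + [-3*s/(s^2 + 1)] + [1/(s^2 + 1)].
Invert each term: -5/(s + 2) ↔ -5e^(-2t); -3·s/(s^2 + 1) ↔ -3cos(t); 1·1/(s^2 + 1) ↔ sin(t).

sin(t) - 3*cos(t) - 5*exp(-2*t)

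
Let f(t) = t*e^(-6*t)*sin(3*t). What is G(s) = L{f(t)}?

G(s) = 6*(s + 6)/(s^2 + 12*s + 45)^2

L{sin(3t)} = 3/(s^2 + 9).
Multiplying by e^(-6t) shifts s → s + 6, so L{e^(-6*t)*sin(3*t)} = 3/((s + 6)^2 + 9).
Then apply L{t·g(t)} = -d/ds[H(s)] with H(s) = 3/((s + 6)^2 + 9):
differentiating 1 time and applying the sign gives 6*(s + 6)/(s^2 + 12*s + 45)^2.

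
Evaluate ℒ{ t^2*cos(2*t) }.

2*s*(s^2 - 12)/(s^2 + 4)^3

L{cos(2t)} = s/(s^2 + 4).
Then apply L{t^2·g(t)} = (-1)^2 d^2/ds^2[G(s)] with G(s) = s/(s^2 + 4):
differentiating 2 times and applying the sign gives 2*s*(s^2 - 12)/(s^2 + 4)^3.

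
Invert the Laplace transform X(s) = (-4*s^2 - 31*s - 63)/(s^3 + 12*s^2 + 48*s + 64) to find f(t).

f(t) = -3*t^2*exp(-4*t)/2 + t*exp(-4*t) - 4*exp(-4*t)

Factor the denominator: s^3 + 12*s^2 + 48*s + 64 = (s + 4)^3.
Partial fraction decomposition gives [-4/(s + 4)] + [(s + 4)^(-2)] + [-3/(s + 4)^3].
Invert each term: -4/(s + 4) ↔ -4e^(-4t); 1/(s + 4)^2 ↔ t·e^(-4t); -3/(s + 4)^3 ↔ (-3/2)t^2·e^(-4t).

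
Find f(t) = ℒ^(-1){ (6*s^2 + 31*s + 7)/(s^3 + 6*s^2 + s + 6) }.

f(t) = sin(t) + 5*cos(t) + exp(-6*t)

Factor the denominator: s^3 + 6*s^2 + s + 6 = (s + 6)*(s^2 + 1).
Partial fraction decomposition gives [1/(s + 6)] + [5*s/(s^2 + 1)] + [1/(s^2 + 1)].
Invert each term: 1/(s + 6) ↔ e^(-6t); 5·s/(s^2 + 1) ↔ 5cos(t); 1·1/(s^2 + 1) ↔ sin(t).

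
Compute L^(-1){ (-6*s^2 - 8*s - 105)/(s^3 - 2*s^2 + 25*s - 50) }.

Factor the denominator: s^3 - 2*s^2 + 25*s - 50 = (s - 2)*(s^2 + 25).
Partial fraction decomposition gives [-5/(s - 2)] + [-s/(s^2 + 25)] + [-10/(s^2 + 25)].
Invert each term: -5/(s - 2) ↔ -5e^(2t); -1·s/(s^2 + 25) ↔ -cos(5t); -2·5/(s^2 + 25) ↔ -2sin(5t).

-5*exp(2*t) - 2*sin(5*t) - cos(5*t)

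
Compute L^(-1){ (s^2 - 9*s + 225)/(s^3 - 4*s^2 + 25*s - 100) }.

5*exp(4*t) - 5*sin(5*t) - 4*cos(5*t)

Factor the denominator: s^3 - 4*s^2 + 25*s - 100 = (s - 4)*(s^2 + 25).
Partial fraction decomposition gives [5/(s - 4)] + [-4*s/(s^2 + 25)] + [-25/(s^2 + 25)].
Invert each term: 5/(s - 4) ↔ 5e^(4t); -4·s/(s^2 + 25) ↔ -4cos(5t); -5·5/(s^2 + 25) ↔ -5sin(5t).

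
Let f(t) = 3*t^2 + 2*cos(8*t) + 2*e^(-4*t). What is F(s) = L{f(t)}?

F(s) = 2*s/(s^2 + 64) + 2/(s + 4) + 6/s^3

By linearity of the Laplace transform, transform each term separately.
(3)·[L{t^2} = 2!/s^3 = 2/s^3]; (2)·[L{e^(-4t)} = 1/(s + 4)]; (2)·[L{cos(8t)} = s/(s^2 + 64)].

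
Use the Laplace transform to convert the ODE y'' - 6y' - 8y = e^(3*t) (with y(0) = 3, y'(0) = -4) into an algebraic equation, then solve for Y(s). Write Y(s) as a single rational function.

Y(s) = (3*s^2 - 31*s + 67)/(s^3 - 9*s^2 + 10*s + 24)

Laplace-transform each side.
With L{y''} = s^2 Y - s·y(0) - y'(0) and L{y'} = sY - y(0), with y(0) = 3, y'(0) = -4: the LHS transforms to (s^2 - 6*s - 8)Y - (3*s - 22).
The right side is L{e^(3*t)} = 1/(s - 3).
So (s^2 - 6*s - 8)Y = 1/(s - 3) + (3*s - 22).
Divide through and combine into a single rational function.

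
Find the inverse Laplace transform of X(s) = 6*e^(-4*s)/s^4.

The factor e^(-4s) signals a time shift by c = 4 (second shifting theorem).
L{t^3} = 3!/s^4 = 6/s^4, so L^-1{6/s^4} = t^3.
Hence the inverse is u(t - 4) times that function evaluated at t - 4.

Heaviside(t - 4)*((t - 4)^3)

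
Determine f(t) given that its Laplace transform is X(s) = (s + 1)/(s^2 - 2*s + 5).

Complete the square in the denominator: s^2 - 2*s + 5 = (s - 1)^2 + 2^2.
Split the numerator to match: s + 1 = 1·(s - 1) + 1·2.
Invert each term: 1·(s - 1)/((s - 1)^2 + 4) ↔ e^(t)cos(2t); 1·2/((s - 1)^2 + 4) ↔ e^(t)sin(2t).

f(t) = exp(t)*sin(2*t) + exp(t)*cos(2*t)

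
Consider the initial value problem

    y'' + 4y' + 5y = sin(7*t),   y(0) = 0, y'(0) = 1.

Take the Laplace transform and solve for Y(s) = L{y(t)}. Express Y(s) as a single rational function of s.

Take the Laplace transform of both sides.
The derivative rules (L{y''} = s^2 Y - s·y(0) - y'(0) and L{y'} = sY - y(0), with y(0) = 0, y'(0) = 1) turn the left side into (s^2 + 4*s + 5)Y - (1).
The right side is L{sin(7*t)} = 7/(s^2 + 49).
So (s^2 + 4*s + 5)Y = 7/(s^2 + 49) + (1).
Solve for Y(s) and write it as one ratio of polynomials.

Y(s) = (s^2 + 56)/(s^4 + 4*s^3 + 54*s^2 + 196*s + 245)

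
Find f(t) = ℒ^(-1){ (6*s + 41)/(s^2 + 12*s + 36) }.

f(t) = 5*t*exp(-6*t) + 6*exp(-6*t)

Factor the denominator: s^2 + 12*s + 36 = (s + 6)^2.
Partial fraction decomposition gives [6/(s + 6)] + [5/(s + 6)^2].
Invert each term: 6/(s + 6) ↔ 6e^(-6t); 5/(s + 6)^2 ↔ 5t·e^(-6t).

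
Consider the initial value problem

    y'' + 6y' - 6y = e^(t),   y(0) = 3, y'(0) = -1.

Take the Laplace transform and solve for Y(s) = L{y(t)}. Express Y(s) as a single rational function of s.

Y(s) = (3*s^2 + 14*s - 16)/(s^3 + 5*s^2 - 12*s + 6)

Transform both sides with L{·}.
With L{y''} = s^2 Y - s·y(0) - y'(0) and L{y'} = sY - y(0), with y(0) = 3, y'(0) = -1: the LHS transforms to (s^2 + 6*s - 6)Y - (3*s + 17).
The right side is L{e^(t)} = 1/(s - 1).
So (s^2 + 6*s - 6)Y = 1/(s - 1) + (3*s + 17).
Solve for Y(s) and write it as one ratio of polynomials.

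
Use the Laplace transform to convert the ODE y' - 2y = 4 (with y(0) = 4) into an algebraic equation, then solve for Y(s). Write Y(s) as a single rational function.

Take the Laplace transform of both sides.
Using L{y'} = sY - y(0) = sY - 4, the left side becomes (s - 2)Y - (4).
The right side is L{4} = 4/s.
So (s - 2)Y = 4/s + (4).
Divide through and combine into a single rational function.

Y(s) = (4*s + 4)/(s^2 - 2*s)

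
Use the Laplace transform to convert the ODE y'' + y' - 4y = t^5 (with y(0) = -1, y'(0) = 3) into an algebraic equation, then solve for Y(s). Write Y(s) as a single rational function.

Transform both sides with L{·}.
Using L{y''} = s^2 Y - s·y(0) - y'(0) and L{y'} = sY - y(0), with y(0) = -1, y'(0) = 3, the left side becomes (s^2 + s - 4)Y - (-s + 2).
The right side is L{t^5} = 120/s^6.
So (s^2 + s - 4)Y = 120/s^6 + (-s + 2).
Isolate Y and clear denominators.

Y(s) = (-s^7 + 2*s^6 + 120)/(s^8 + s^7 - 4*s^6)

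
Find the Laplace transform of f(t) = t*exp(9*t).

L{e^(9t)} = 1/(s - 9).
Then apply L{t·g(t)} = -d/ds[G(s)] with G(s) = 1/(s - 9):
differentiating 1 time and applying the sign gives (s - 9)^(-2).

(s - 9)^(-2)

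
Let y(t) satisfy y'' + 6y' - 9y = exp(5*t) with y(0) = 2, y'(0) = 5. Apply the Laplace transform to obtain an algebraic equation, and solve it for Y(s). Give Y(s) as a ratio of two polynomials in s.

Apply the Laplace transform to the equation.
The derivative rules (L{y''} = s^2 Y - s·y(0) - y'(0) and L{y'} = sY - y(0), with y(0) = 2, y'(0) = 5) turn the left side into (s^2 + 6*s - 9)Y - (2*s + 17).
The right side is L{exp(5*t)} = 1/(s - 5).
So (s^2 + 6*s - 9)Y = 1/(s - 5) + (2*s + 17).
Solve for Y(s) and write it as one ratio of polynomials.

Y(s) = (2*s^2 + 7*s - 84)/(s^3 + s^2 - 39*s + 45)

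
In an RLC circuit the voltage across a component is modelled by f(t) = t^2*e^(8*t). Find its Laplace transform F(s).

F(s) = 2/(s - 8)^3

L{e^(8t)} = 1/(s - 8).
Then apply L{t^2·g(t)} = (-1)^2 d^2/ds^2[G(s)] with G(s) = 1/(s - 8):
differentiating 2 times and applying the sign gives 2/(s - 8)^3.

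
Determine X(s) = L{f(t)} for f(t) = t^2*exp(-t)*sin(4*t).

L{sin(4t)} = 4/(s^2 + 16).
Multiplying by e^(-t) shifts s → s + 1, so L{exp(-t)*sin(4*t)} = 4/((s + 1)^2 + 16).
Then apply L{t^2·g(t)} = (-1)^2 d^2/ds^2[G(s)] with G(s) = 4/((s + 1)^2 + 16):
differentiating 2 times and applying the sign gives 8*(3*s^2 + 6*s - 13)/(s^2 + 2*s + 17)^3.

X(s) = 8*(3*s^2 + 6*s - 13)/(s^2 + 2*s + 17)^3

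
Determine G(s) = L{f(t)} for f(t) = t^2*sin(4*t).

G(s) = 8*(3*s^2 - 16)/(s^2 + 16)^3

L{sin(4t)} = 4/(s^2 + 16).
Then apply L{t^2·g(t)} = (-1)^2 d^2/ds^2[H(s)] with H(s) = 4/(s^2 + 16):
differentiating 2 times and applying the sign gives 8*(3*s^2 - 16)/(s^2 + 16)^3.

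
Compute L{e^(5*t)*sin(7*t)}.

7/((s - 5)^2 + 49)

L{sin(7t)} = 7/(s^2 + 49).
By the first shifting theorem, multiplying by e^(5t) replaces s with s - 5.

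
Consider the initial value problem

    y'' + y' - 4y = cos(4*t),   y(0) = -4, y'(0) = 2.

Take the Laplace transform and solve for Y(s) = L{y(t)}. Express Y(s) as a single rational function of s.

Apply the Laplace transform to the equation.
Using L{y''} = s^2 Y - s·y(0) - y'(0) and L{y'} = sY - y(0), with y(0) = -4, y'(0) = 2, the left side becomes (s^2 + s - 4)Y - (-4*s - 2).
The right side is L{cos(4*t)} = s/(s^2 + 16).
So (s^2 + s - 4)Y = s/(s^2 + 16) + (-4*s - 2).
Isolate Y and clear denominators.

Y(s) = (-4*s^3 - 2*s^2 - 63*s - 32)/(s^4 + s^3 + 12*s^2 + 16*s - 64)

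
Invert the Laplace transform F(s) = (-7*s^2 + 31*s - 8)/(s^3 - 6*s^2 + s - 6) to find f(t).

Factor the denominator: s^3 - 6*s^2 + s - 6 = (s - 6)*(s^2 + 1).
Partial fraction decomposition gives [-2/(s - 6)] + [-5*s/(s^2 + 1)] + [1/(s^2 + 1)].
Invert each term: -2/(s - 6) ↔ -2e^(6t); -5·s/(s^2 + 1) ↔ -5cos(t); 1·1/(s^2 + 1) ↔ sin(t).

f(t) = -2*exp(6*t) + sin(t) - 5*cos(t)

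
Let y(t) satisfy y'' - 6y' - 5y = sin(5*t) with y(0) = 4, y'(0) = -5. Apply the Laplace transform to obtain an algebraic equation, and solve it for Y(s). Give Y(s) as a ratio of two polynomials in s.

Y(s) = (4*s^3 - 29*s^2 + 100*s - 720)/(s^4 - 6*s^3 + 20*s^2 - 150*s - 125)

Transform both sides with L{·}.
Using L{y''} = s^2 Y - s·y(0) - y'(0) and L{y'} = sY - y(0), with y(0) = 4, y'(0) = -5, the left side becomes (s^2 - 6*s - 5)Y - (4*s - 29).
The right side is L{sin(5*t)} = 5/(s^2 + 25).
So (s^2 - 6*s - 5)Y = 5/(s^2 + 25) + (4*s - 29).
Isolate Y and clear denominators.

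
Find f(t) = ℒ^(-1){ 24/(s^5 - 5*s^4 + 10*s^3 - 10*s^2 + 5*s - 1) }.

f(t) = t^4*exp(t)

Rewrite the denominator: s^5 - 5*s^4 + 10*s^3 - 10*s^2 + 5*s - 1 = (s - 1)^5.
The form in (s - 1) signals a first-shifting-theorem factor e^(t).
Since L{t^4} = 4!/s^5 = 24/s^5, the inverse is t^4*e^(t).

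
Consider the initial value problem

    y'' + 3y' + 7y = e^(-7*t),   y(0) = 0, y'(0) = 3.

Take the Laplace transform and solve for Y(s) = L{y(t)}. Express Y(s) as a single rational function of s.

Y(s) = (3*s + 22)/(s^3 + 10*s^2 + 28*s + 49)

Laplace-transform each side.
With L{y''} = s^2 Y - s·y(0) - y'(0) and L{y'} = sY - y(0), with y(0) = 0, y'(0) = 3: the LHS transforms to (s^2 + 3*s + 7)Y - (3).
The right side is L{e^(-7*t)} = 1/(s + 7).
So (s^2 + 3*s + 7)Y = 1/(s + 7) + (3).
Isolate Y and clear denominators.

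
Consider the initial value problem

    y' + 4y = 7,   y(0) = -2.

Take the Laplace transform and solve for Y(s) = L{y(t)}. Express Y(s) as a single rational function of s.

Transform both sides with L{·}.
Using L{y'} = sY - y(0) = sY - (-2), the left side becomes (s + 4)Y - (-2).
The right side is L{7} = 7/s.
So (s + 4)Y = 7/s + (-2).
Divide through and combine into a single rational function.

Y(s) = (-2*s + 7)/(s^2 + 4*s)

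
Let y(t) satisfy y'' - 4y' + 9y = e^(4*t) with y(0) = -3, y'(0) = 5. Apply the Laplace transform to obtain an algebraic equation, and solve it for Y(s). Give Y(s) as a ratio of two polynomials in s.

Y(s) = (-3*s^2 + 29*s - 67)/(s^3 - 8*s^2 + 25*s - 36)

Take the Laplace transform of both sides.
With L{y''} = s^2 Y - s·y(0) - y'(0) and L{y'} = sY - y(0), with y(0) = -3, y'(0) = 5: the LHS transforms to (s^2 - 4*s + 9)Y - (-3*s + 17).
The right side is L{e^(4*t)} = 1/(s - 4).
So (s^2 - 4*s + 9)Y = 1/(s - 4) + (-3*s + 17).
Solve for Y(s) and write it as one ratio of polynomials.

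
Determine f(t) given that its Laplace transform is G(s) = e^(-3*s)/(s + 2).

f(t) = Heaviside(t - 3)*(exp(-2*t + 6))

The factor e^(-3s) signals a time shift by c = 3 (second shifting theorem).
L{e^(-2t)} = 1/(s + 2), so L^-1{1/(s + 2)} = e^(-2*t).
Hence the inverse is u(t - 3) times that function evaluated at t - 3.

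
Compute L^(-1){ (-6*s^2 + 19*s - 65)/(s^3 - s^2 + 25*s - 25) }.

-2*exp(t) + 3*sin(5*t) - 4*cos(5*t)

Factor the denominator: s^3 - s^2 + 25*s - 25 = (s - 1)*(s^2 + 25).
Partial fraction decomposition gives [-2/(s - 1)] + [-4*s/(s^2 + 25)] + [15/(s^2 + 25)].
Invert each term: -2/(s - 1) ↔ -2e^(t); -4·s/(s^2 + 25) ↔ -4cos(5t); 3·5/(s^2 + 25) ↔ 3sin(5t).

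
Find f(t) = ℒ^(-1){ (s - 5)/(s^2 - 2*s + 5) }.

f(t) = -2*exp(t)*sin(2*t) + exp(t)*cos(2*t)

Complete the square in the denominator: s^2 - 2*s + 5 = (s - 1)^2 + 2^2.
Split the numerator to match: s - 5 = 1·(s - 1) - 2·2.
Invert each term: 1·(s - 1)/((s - 1)^2 + 4) ↔ e^(t)cos(2t); -2·2/((s - 1)^2 + 4) ↔ -2e^(t)sin(2t).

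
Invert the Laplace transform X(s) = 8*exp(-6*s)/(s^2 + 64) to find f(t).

The factor e^(-6s) signals a time shift by c = 6 (second shifting theorem).
L{sin(8t)} = 8/(s^2 + 64), so L^-1{8/(s^2 + 64)} = sin(8*t).
Hence the inverse is u(t - 6) times that function evaluated at t - 6.

f(t) = Heaviside(t - 6)*(sin(8*t - 48))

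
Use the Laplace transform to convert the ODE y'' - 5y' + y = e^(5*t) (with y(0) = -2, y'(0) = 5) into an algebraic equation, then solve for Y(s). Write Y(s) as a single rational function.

Laplace-transform each side.
With L{y''} = s^2 Y - s·y(0) - y'(0) and L{y'} = sY - y(0), with y(0) = -2, y'(0) = 5: the LHS transforms to (s^2 - 5*s + 1)Y - (-2*s + 15).
The right side is L{e^(5*t)} = 1/(s - 5).
So (s^2 - 5*s + 1)Y = 1/(s - 5) + (-2*s + 15).
Divide through and combine into a single rational function.

Y(s) = (-2*s^2 + 25*s - 74)/(s^3 - 10*s^2 + 26*s - 5)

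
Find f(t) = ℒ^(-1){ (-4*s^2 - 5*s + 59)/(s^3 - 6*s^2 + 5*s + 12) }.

Factor the denominator: s^3 - 6*s^2 + 5*s + 12 = (s - 4)*(s - 3)*(s + 1).
Partial fraction decomposition gives [3/(s + 1)] + [-5/(s - 4)] + [-2/(s - 3)].
Invert each term: 3/(s + 1) ↔ 3e^(-t); -5/(s - 4) ↔ -5e^(4t); -2/(s - 3) ↔ -2e^(3t).

f(t) = -5*exp(4*t) - 2*exp(3*t) + 3*exp(-t)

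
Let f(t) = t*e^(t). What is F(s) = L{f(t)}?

L{e^(t)} = 1/(s - 1).
Then apply L{t·g(t)} = -d/ds[G(s)] with G(s) = 1/(s - 1):
differentiating 1 time and applying the sign gives (s - 1)^(-2).

F(s) = (s - 1)^(-2)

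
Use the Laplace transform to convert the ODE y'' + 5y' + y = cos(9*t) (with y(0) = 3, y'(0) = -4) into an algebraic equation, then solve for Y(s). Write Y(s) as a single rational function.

Y(s) = (3*s^3 + 11*s^2 + 244*s + 891)/(s^4 + 5*s^3 + 82*s^2 + 405*s + 81)

Take the Laplace transform of both sides.
The derivative rules (L{y''} = s^2 Y - s·y(0) - y'(0) and L{y'} = sY - y(0), with y(0) = 3, y'(0) = -4) turn the left side into (s^2 + 5*s + 1)Y - (3*s + 11).
The right side is L{cos(9*t)} = s/(s^2 + 81).
So (s^2 + 5*s + 1)Y = s/(s^2 + 81) + (3*s + 11).
Isolate Y and clear denominators.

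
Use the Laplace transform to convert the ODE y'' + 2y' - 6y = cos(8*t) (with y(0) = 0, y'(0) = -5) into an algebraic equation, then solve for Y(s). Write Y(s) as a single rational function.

Y(s) = (-5*s^2 + s - 320)/(s^4 + 2*s^3 + 58*s^2 + 128*s - 384)

Laplace-transform each side.
With L{y''} = s^2 Y - s·y(0) - y'(0) and L{y'} = sY - y(0), with y(0) = 0, y'(0) = -5: the LHS transforms to (s^2 + 2*s - 6)Y - (-5).
The right side is L{cos(8*t)} = s/(s^2 + 64).
So (s^2 + 2*s - 6)Y = s/(s^2 + 64) + (-5).
Isolate Y and clear denominators.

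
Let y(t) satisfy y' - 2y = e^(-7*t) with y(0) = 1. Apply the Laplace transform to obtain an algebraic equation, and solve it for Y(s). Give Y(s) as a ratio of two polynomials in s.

Y(s) = (s + 8)/(s^2 + 5*s - 14)

Transform both sides with L{·}.
Using L{y'} = sY - y(0) = sY - 1, the left side becomes (s - 2)Y - (1).
The right side is L{e^(-7*t)} = 1/(s + 7).
So (s - 2)Y = 1/(s + 7) + (1).
Solve for Y(s) and write it as one ratio of polynomials.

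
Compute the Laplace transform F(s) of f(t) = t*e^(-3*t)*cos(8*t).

F(s) = (s - 5)*(s + 11)/(s^2 + 6*s + 73)^2

L{cos(8t)} = s/(s^2 + 64).
Multiplying by e^(-3t) shifts s → s + 3, so L{e^(-3*t)*cos(8*t)} = (s + 3)/((s + 3)^2 + 64).
Then apply L{t·g(t)} = -d/ds[G(s)] with G(s) = (s + 3)/((s + 3)^2 + 64):
differentiating 1 time and applying the sign gives (s - 5)*(s + 11)/(s^2 + 6*s + 73)^2.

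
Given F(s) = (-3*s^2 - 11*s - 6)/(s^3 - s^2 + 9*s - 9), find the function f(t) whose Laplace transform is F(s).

Factor the denominator: s^3 - s^2 + 9*s - 9 = (s - 1)*(s^2 + 9).
Partial fraction decomposition gives [-2/(s - 1)] + [-s/(s^2 + 9)] + [-12/(s^2 + 9)].
Invert each term: -2/(s - 1) ↔ -2e^(t); -1·s/(s^2 + 9) ↔ -cos(3t); -4·3/(s^2 + 9) ↔ -4sin(3t).

f(t) = -2*exp(t) - 4*sin(3*t) - cos(3*t)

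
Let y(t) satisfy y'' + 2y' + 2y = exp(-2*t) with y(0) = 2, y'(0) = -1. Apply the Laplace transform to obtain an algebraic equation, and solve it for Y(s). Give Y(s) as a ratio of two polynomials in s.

Y(s) = (2*s^2 + 7*s + 7)/(s^3 + 4*s^2 + 6*s + 4)

Laplace-transform each side.
The derivative rules (L{y''} = s^2 Y - s·y(0) - y'(0) and L{y'} = sY - y(0), with y(0) = 2, y'(0) = -1) turn the left side into (s^2 + 2*s + 2)Y - (2*s + 3).
The right side is L{exp(-2*t)} = 1/(s + 2).
So (s^2 + 2*s + 2)Y = 1/(s + 2) + (2*s + 3).
Solve for Y(s) and write it as one ratio of polynomials.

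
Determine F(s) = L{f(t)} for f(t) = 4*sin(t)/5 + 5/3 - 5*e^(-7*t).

Apply the Laplace transform termwise.
(-5)·[L{e^(-7t)} = 1/(s + 7)]; (4/5)·[L{sin(t)} = 1/(s^2 + 1)]; L{5/3} = (5/3)/s.

F(s) = 4/(5*(s^2 + 1)) - 5/(s + 7) + 5/(3*s)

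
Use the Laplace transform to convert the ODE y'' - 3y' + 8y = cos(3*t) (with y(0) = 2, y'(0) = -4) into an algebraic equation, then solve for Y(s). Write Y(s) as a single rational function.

Y(s) = (2*s^3 - 10*s^2 + 19*s - 90)/(s^4 - 3*s^3 + 17*s^2 - 27*s + 72)

Transform both sides with L{·}.
Using L{y''} = s^2 Y - s·y(0) - y'(0) and L{y'} = sY - y(0), with y(0) = 2, y'(0) = -4, the left side becomes (s^2 - 3*s + 8)Y - (2*s - 10).
The right side is L{cos(3*t)} = s/(s^2 + 9).
So (s^2 - 3*s + 8)Y = s/(s^2 + 9) + (2*s - 10).
Solve for Y(s) and write it as one ratio of polynomials.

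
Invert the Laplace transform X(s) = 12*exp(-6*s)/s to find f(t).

The factor e^(-6s) signals a time shift by c = 6 (second shifting theorem).
L{12} = 12/s, so L^-1{12/s} = 12.
Hence the inverse is u(t - 6) times that function evaluated at t - 6.

f(t) = Heaviside(t - 6)*(12)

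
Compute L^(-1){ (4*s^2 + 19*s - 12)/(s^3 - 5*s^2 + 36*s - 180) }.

3*exp(5*t) + 4*sin(6*t) + cos(6*t)

Factor the denominator: s^3 - 5*s^2 + 36*s - 180 = (s - 5)*(s^2 + 36).
Partial fraction decomposition gives [3/(s - 5)] + [s/(s^2 + 36)] + [24/(s^2 + 36)].
Invert each term: 3/(s - 5) ↔ 3e^(5t); 1·s/(s^2 + 36) ↔ cos(6t); 4·6/(s^2 + 36) ↔ 4sin(6t).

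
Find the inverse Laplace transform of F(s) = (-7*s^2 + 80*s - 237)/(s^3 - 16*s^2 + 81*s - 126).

Factor the denominator: s^3 - 16*s^2 + 81*s - 126 = (s - 7)*(s - 6)*(s - 3).
Partial fraction decomposition gives [-5/(s - 3)] + [-5/(s - 7)] + [3/(s - 6)].
Invert each term: -5/(s - 3) ↔ -5e^(3t); -5/(s - 7) ↔ -5e^(7t); 3/(s - 6) ↔ 3e^(6t).

-5*exp(7*t) + 3*exp(6*t) - 5*exp(3*t)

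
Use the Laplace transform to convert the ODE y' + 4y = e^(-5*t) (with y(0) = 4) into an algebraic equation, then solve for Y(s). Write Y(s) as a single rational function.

Laplace-transform each side.
Using L{y'} = sY - y(0) = sY - 4, the left side becomes (s + 4)Y - (4).
The right side is L{e^(-5*t)} = 1/(s + 5).
So (s + 4)Y = 1/(s + 5) + (4).
Isolate Y and clear denominators.

Y(s) = (4*s + 21)/(s^2 + 9*s + 20)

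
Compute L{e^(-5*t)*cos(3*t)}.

L{cos(3t)} = s/(s^2 + 9).
By the first shifting theorem, multiplying by e^(-5t) replaces s with s + 5.

(s + 5)/((s + 5)^2 + 9)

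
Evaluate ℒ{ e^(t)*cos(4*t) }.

(s - 1)/((s - 1)^2 + 16)

L{cos(4t)} = s/(s^2 + 16).
By the first shifting theorem, multiplying by e^(t) replaces s with s - 1.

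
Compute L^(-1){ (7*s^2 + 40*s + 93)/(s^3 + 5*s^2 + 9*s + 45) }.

5*sin(3*t) + 5*cos(3*t) + 2*exp(-5*t)

Factor the denominator: s^3 + 5*s^2 + 9*s + 45 = (s + 5)*(s^2 + 9).
Partial fraction decomposition gives [2/(s + 5)] + [5*s/(s^2 + 9)] + [15/(s^2 + 9)].
Invert each term: 2/(s + 5) ↔ 2e^(-5t); 5·s/(s^2 + 9) ↔ 5cos(3t); 5·3/(s^2 + 9) ↔ 5sin(3t).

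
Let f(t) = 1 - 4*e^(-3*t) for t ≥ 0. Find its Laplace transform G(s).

G(s) = -4/(s + 3) + 1/s

The transform is linear, so treat each term independently.
(-4)·[L{e^(-3t)} = 1/(s + 3)]; L{1} = 1/s.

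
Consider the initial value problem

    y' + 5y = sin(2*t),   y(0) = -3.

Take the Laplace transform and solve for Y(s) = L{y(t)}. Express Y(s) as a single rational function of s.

Y(s) = (-3*s^2 - 10)/(s^3 + 5*s^2 + 4*s + 20)

Transform both sides with L{·}.
With L{y'} = sY - y(0) = sY - (-3): the LHS transforms to (s + 5)Y - (-3).
The right side is L{sin(2*t)} = 2/(s^2 + 4).
So (s + 5)Y = 2/(s^2 + 4) + (-3).
Isolate Y and clear denominators.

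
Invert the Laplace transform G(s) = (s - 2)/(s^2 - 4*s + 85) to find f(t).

f(t) = exp(2*t)*cos(9*t)

Rewrite the denominator: s^2 - 4*s + 85 = (s - 2)^2 + 81.
The form in (s - 2) signals a first-shifting-theorem factor e^(2t).
Since L{cos(9t)} = s/(s^2 + 81), the inverse is exp(2*t)*cos(9*t).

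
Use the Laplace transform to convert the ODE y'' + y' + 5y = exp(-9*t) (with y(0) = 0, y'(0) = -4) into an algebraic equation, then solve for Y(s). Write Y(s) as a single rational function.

Y(s) = (-4*s - 35)/(s^3 + 10*s^2 + 14*s + 45)

Laplace-transform each side.
With L{y''} = s^2 Y - s·y(0) - y'(0) and L{y'} = sY - y(0), with y(0) = 0, y'(0) = -4: the LHS transforms to (s^2 + s + 5)Y - (-4).
The right side is L{exp(-9*t)} = 1/(s + 9).
So (s^2 + s + 5)Y = 1/(s + 9) + (-4).
Divide through and combine into a single rational function.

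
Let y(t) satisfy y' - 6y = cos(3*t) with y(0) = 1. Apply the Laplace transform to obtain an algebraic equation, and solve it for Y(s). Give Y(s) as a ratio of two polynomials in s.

Transform both sides with L{·}.
The derivative rules (L{y'} = sY - y(0) = sY - 1) turn the left side into (s - 6)Y - (1).
The right side is L{cos(3*t)} = s/(s^2 + 9).
So (s - 6)Y = s/(s^2 + 9) + (1).
Solve for Y(s) and write it as one ratio of polynomials.

Y(s) = (s^2 + s + 9)/(s^3 - 6*s^2 + 9*s - 54)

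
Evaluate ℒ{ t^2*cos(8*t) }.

L{cos(8t)} = s/(s^2 + 64).
Then apply L{t^2·g(t)} = (-1)^2 d^2/ds^2[H(s)] with H(s) = s/(s^2 + 64):
differentiating 2 times and applying the sign gives 2*s*(s^2 - 192)/(s^2 + 64)^3.

2*s*(s^2 - 192)/(s^2 + 64)^3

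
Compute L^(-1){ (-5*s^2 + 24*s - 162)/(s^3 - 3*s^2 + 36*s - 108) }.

Factor the denominator: s^3 - 3*s^2 + 36*s - 108 = (s - 3)*(s^2 + 36).
Partial fraction decomposition gives [-3/(s - 3)] + [-2*s/(s^2 + 36)] + [18/(s^2 + 36)].
Invert each term: -3/(s - 3) ↔ -3e^(3t); -2·s/(s^2 + 36) ↔ -2cos(6t); 3·6/(s^2 + 36) ↔ 3sin(6t).

-3*exp(3*t) + 3*sin(6*t) - 2*cos(6*t)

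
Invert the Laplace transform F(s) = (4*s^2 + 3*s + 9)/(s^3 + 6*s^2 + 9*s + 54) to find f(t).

f(t) = -sin(3*t) + cos(3*t) + 3*exp(-6*t)

Factor the denominator: s^3 + 6*s^2 + 9*s + 54 = (s + 6)*(s^2 + 9).
Partial fraction decomposition gives [3/(s + 6)] + [s/(s^2 + 9)] + [-3/(s^2 + 9)].
Invert each term: 3/(s + 6) ↔ 3e^(-6t); 1·s/(s^2 + 9) ↔ cos(3t); -1·3/(s^2 + 9) ↔ -sin(3t).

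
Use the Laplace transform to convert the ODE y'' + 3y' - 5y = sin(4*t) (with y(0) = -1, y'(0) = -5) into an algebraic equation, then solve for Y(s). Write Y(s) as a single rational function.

Transform both sides with L{·}.
Using L{y''} = s^2 Y - s·y(0) - y'(0) and L{y'} = sY - y(0), with y(0) = -1, y'(0) = -5, the left side becomes (s^2 + 3*s - 5)Y - (-s - 8).
The right side is L{sin(4*t)} = 4/(s^2 + 16).
So (s^2 + 3*s - 5)Y = 4/(s^2 + 16) + (-s - 8).
Solve for Y(s) and write it as one ratio of polynomials.

Y(s) = (-s^3 - 8*s^2 - 16*s - 124)/(s^4 + 3*s^3 + 11*s^2 + 48*s - 80)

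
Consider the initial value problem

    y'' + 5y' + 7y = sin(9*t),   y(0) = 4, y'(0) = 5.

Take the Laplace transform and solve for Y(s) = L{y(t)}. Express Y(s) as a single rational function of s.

Laplace-transform each side.
With L{y''} = s^2 Y - s·y(0) - y'(0) and L{y'} = sY - y(0), with y(0) = 4, y'(0) = 5: the LHS transforms to (s^2 + 5*s + 7)Y - (4*s + 25).
The right side is L{sin(9*t)} = 9/(s^2 + 81).
So (s^2 + 5*s + 7)Y = 9/(s^2 + 81) + (4*s + 25).
Divide through and combine into a single rational function.

Y(s) = (4*s^3 + 25*s^2 + 324*s + 2034)/(s^4 + 5*s^3 + 88*s^2 + 405*s + 567)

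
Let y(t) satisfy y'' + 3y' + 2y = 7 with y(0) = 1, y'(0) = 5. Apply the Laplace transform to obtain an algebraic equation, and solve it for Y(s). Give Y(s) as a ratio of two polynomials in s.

Y(s) = (s + 7)/(s^2 + 2*s)

Take the Laplace transform of both sides.
Using L{y''} = s^2 Y - s·y(0) - y'(0) and L{y'} = sY - y(0), with y(0) = 1, y'(0) = 5, the left side becomes (s^2 + 3*s + 2)Y - (s + 8).
The right side is L{7} = 7/s.
So (s^2 + 3*s + 2)Y = 7/s + (s + 8).
Divide through and combine into a single rational function.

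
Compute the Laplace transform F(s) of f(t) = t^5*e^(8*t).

L{t^5} = 5!/s^6 = 120/s^6.
By the first shifting theorem, multiplying by e^(8t) replaces s with s - 8.

F(s) = 120/(s - 8)^6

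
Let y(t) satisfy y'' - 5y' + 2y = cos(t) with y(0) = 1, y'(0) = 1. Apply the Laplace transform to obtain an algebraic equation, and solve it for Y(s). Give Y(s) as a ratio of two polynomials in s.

Y(s) = (s^3 - 4*s^2 + 2*s - 4)/(s^4 - 5*s^3 + 3*s^2 - 5*s + 2)

Apply the Laplace transform to the equation.
Using L{y''} = s^2 Y - s·y(0) - y'(0) and L{y'} = sY - y(0), with y(0) = 1, y'(0) = 1, the left side becomes (s^2 - 5*s + 2)Y - (s - 4).
The right side is L{cos(t)} = s/(s^2 + 1).
So (s^2 - 5*s + 2)Y = s/(s^2 + 1) + (s - 4).
Solve for Y(s) and write it as one ratio of polynomials.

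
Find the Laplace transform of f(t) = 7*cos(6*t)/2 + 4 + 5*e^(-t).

The transform is linear, so treat each term independently.
(5)·[L{e^(-t)} = 1/(s + 1)]; L{4} = 4/s; (7/2)·[L{cos(6t)} = s/(s^2 + 36)].

7*s/(2*(s^2 + 36)) + 5/(s + 1) + 4/s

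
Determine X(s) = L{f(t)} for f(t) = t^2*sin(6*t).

X(s) = 36*(s^2 - 12)/(s^2 + 36)^3

L{sin(6t)} = 6/(s^2 + 36).
Then apply L{t^2·g(t)} = (-1)^2 d^2/ds^2[G(s)] with G(s) = 6/(s^2 + 36):
differentiating 2 times and applying the sign gives 36*(s^2 - 12)/(s^2 + 36)^3.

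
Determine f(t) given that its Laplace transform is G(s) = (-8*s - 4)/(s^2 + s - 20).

f(t) = -4*exp(4*t) - 4*exp(-5*t)

Factor the denominator: s^2 + s - 20 = (s - 4)*(s + 5).
Partial fraction decomposition gives [-4/(s - 4)] + [-4/(s + 5)].
Invert each term: -4/(s - 4) ↔ -4e^(4t); -4/(s + 5) ↔ -4e^(-5t).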